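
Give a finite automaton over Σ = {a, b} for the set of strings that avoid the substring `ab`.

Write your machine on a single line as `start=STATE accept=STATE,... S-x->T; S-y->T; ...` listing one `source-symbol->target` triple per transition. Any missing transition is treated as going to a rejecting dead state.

start=q0; accept=q0,q1; q0-a->q1; q0-b->q0; q1-a->q1; q1-b->q2; q2-a->q2; q2-b->q2

This is the complement of 'contains `ab`'. Use the same substring-matching states — q0 through q2 holding how much of `ab` has just been matched — but flip the accepting set: everything except the trap q2 accepts.
        a   b  
>* q0   q1  q0 
 * q1   q1  q2 
   q2   q2  q2 
(> = start, * = accepting)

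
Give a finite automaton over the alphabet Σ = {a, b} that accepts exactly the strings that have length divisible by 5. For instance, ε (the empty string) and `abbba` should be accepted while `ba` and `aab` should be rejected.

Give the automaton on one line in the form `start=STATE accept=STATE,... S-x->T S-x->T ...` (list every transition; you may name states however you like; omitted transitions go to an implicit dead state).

start=S0 accept=S0 S0-a->S1 S0-b->S1 S1-a->S2 S1-b->S2 S2-a->S3 S2-b->S3 S3-a->S4 S3-b->S4 S4-a->S0 S4-b->S0

Only the length mod 5 matters, so use a 5-cycle: from any state, every input symbol moves to the next state, wrapping S4 back to S0. Mark S0 accepting.
With 5 states:
        a   b  
>* S0   S1  S1 
   S1   S2  S2 
   S2   S3  S3 
   S3   S4  S4 
   S4   S0  S0 
(> = start, * = accepting)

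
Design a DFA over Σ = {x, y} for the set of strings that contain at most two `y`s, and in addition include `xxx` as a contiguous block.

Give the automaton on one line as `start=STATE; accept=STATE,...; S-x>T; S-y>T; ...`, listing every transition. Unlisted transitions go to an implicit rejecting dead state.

Run two small machines in parallel and take their product. One (4 states) tracks the count of `y`s, saturating at 3; the other (4 states) tracks whether and how much of `xxx` has been seen. Each combined state is a pair, one component from each; accept when both components accept. After merging equivalent states the machine shrinks.
With 13 states:
          x    y  
>  S0     S1   S2 
   S1     S3   S2 
   S2     S4   S5 
   S3     S6   S2 
   S4     S7   S5 
   S5     S8   S9 
 * S6     S6  S10 
   S7    S10   S5 
   S8    S11   S9 
   S9     S9   S9 
 * S10   S10  S12 
   S11   S12   S9 
 * S12   S12   S9 
(> = start, * = accepting)

start=S0; accept=S6,S10,S12; S0-x>S1; S0-y>S2; S1-x>S3; S1-y>S2; S2-x>S4; S2-y>S5; S3-x>S6; S3-y>S2; S4-x>S7; S4-y>S5; S5-x>S8; S5-y>S9; S6-x>S6; S6-y>S10; S7-x>S10; S7-y>S5; S8-x>S11; S8-y>S9; S9-x>S9; S9-y>S9; S10-x>S10; S10-y>S12; S11-x>S12; S11-y>S9; S12-x>S12; S12-y>S9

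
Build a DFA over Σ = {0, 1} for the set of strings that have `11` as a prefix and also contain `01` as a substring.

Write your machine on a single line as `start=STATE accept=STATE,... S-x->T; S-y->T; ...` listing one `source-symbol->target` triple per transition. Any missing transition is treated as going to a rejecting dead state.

Build one automaton per condition and run them in lockstep. The first has 4 states tracking whether the input so far still matches the prefix `11`; the second has 3 states tracking whether and how much of `01` has been seen. A product state is a pair (one from each), accepting exactly when both do.
7 states suffice.
        0   1  
>  q0   q1  q2 
   q1   q1  q3 
   q2   q1  q4 
   q3   q3  q3 
   q4   q5  q4 
   q5   q5  q6 
 * q6   q6  q6 
(> = start, * = accepting)

start=q0; accept=q6; q0-0->q1; q0-1->q2; q1-0->q1; q1-1->q3; q2-0->q1; q2-1->q4; q3-0->q3; q3-1->q3; q4-0->q5; q4-1->q4; q5-0->q5; q5-1->q6; q6-0->q6; q6-1->q6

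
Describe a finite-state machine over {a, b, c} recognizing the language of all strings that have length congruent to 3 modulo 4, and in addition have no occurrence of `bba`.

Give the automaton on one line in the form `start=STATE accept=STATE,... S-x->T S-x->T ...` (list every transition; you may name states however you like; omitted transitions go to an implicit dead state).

start=q0 accept=q6,q7,q8 q0-a->q1 q0-b->q2 q0-c->q1 q1-a->q3 q1-b->q4 q1-c->q3 q2-a->q3 q2-b->q5 q2-c->q3 q3-a->q6 q3-b->q7 q3-c->q6 q4-a->q6 q4-b->q8 q4-c->q6 q5-a->q9 q5-b->q8 q5-c->q6 q6-a->q0 q6-b->q10 q6-c->q0 q7-a->q0 q7-b->q11 q7-c->q0 q8-a->q9 q8-b->q11 q8-c->q0 q9-a->q9 q9-b->q9 q9-c->q9 q10-a->q1 q10-b->q12 q10-c->q1 q11-a->q9 q11-b->q12 q11-c->q1 q12-a->q9 q12-b->q5 q12-c->q3

Handle the two conditions separately and then intersect. The first has 4 states tracking the input length modulo 4; the second has 4 states tracking partial matches of the forbidden pattern `bba`. A product state is a pair (one from each), accepting exactly when both do. Minimizing collapses redundant product states.
13 states suffice.
          a    b    c  
>  q0     q1   q2   q1 
   q1     q3   q4   q3 
   q2     q3   q5   q3 
   q3     q6   q7   q6 
   q4     q6   q8   q6 
   q5     q9   q8   q6 
 * q6     q0  q10   q0 
 * q7     q0  q11   q0 
 * q8     q9  q11   q0 
   q9     q9   q9   q9 
   q10    q1  q12   q1 
   q11    q9  q12   q1 
   q12    q9   q5   q3 
(> = start, * = accepting)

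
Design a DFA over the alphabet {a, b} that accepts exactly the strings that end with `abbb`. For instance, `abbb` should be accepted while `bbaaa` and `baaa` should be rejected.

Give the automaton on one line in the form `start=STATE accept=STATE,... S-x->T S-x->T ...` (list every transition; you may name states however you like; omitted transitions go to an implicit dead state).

Let each state record the length of the longest suffix of the input read so far that is also a prefix of `abbb`. q1 means the last symbol is `a`; q2 means the last 2 symbols are `ab`; q3 means the last 3 symbols are `abb`; q4 means the last 4 symbols are `abbb`. Accept only at q4, where the string currently ends in `abbb`.
5 states suffice.
        a   b  
>  q0   q1  q0 
   q1   q1  q2 
   q2   q1  q3 
   q3   q1  q4 
 * q4   q1  q0 
(> = start, * = accepting)

start=q0 accept=q4 q0-a->q1 q0-b->q0 q1-a->q1 q1-b->q2 q2-a->q1 q2-b->q3 q3-a->q1 q3-b->q4 q4-a->q1 q4-b->q0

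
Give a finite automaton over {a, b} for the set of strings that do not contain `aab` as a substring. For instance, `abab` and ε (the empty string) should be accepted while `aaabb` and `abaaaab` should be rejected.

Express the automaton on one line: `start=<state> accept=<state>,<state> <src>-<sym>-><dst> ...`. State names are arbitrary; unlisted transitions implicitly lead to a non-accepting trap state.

Track partial matches of the forbidden pattern `aab`. State q3 is a dead state reached once `aab` has occurred; every other state accepts. q0 means no part of `aab` is currently matched.
A 4-state machine:
        a   b  
>* q0   q1  q0 
 * q1   q2  q0 
 * q2   q2  q3 
   q3   q3  q3 
(> = start, * = accepting)

start=q0 accept=q0,q1,q2 q0-a->q1 q0-b->q0 q1-a->q2 q1-b->q0 q2-a->q2 q2-b->q3 q3-a->q3 q3-b->q3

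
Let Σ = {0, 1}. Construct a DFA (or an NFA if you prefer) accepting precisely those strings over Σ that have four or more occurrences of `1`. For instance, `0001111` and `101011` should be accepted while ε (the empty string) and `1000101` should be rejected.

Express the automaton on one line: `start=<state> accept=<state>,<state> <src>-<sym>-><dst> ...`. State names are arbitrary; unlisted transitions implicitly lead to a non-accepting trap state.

start=S0 accept=S4,S5 S0-0->S0 S0-1->S1 S1-0->S1 S1-1->S2 S2-0->S2 S2-1->S3 S3-0->S3 S3-1->S4 S4-0->S4 S4-1->S5 S5-0->S5 S5-1->S5

Count `1`s, saturating at 5: states S0 through S4 mean 0 through 4 `1`s seen; S5 means more than 4. Each `1` increments (capped at S5); other symbols loop. Accept from {S4, S5}.
6 states suffice.
        0   1  
>  S0   S0  S1 
   S1   S1  S2 
   S2   S2  S3 
   S3   S3  S4 
 * S4   S4  S5 
 * S5   S5  S5 
(> = start, * = accepting)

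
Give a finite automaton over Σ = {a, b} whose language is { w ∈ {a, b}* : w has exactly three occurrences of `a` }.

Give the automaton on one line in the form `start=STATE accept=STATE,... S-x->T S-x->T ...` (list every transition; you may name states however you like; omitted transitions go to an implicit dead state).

start=s0 accept=s3 s0-a->s1 s0-b->s0 s1-a->s2 s1-b->s1 s2-a->s3 s2-b->s2 s3-a->s4 s3-b->s3 s4-a->s4 s4-b->s4

Count `a`s, saturating at 4: states s0 through s3 mean 0 through 3 `a`s seen; s4 means more than 3. Each `a` increments (capped at s4); other symbols loop. Accept from {s3}.
A 5-state machine:
        a   b  
>  s0   s1  s0 
   s1   s2  s1 
   s2   s3  s2 
 * s3   s4  s3 
   s4   s4  s4 
(> = start, * = accepting)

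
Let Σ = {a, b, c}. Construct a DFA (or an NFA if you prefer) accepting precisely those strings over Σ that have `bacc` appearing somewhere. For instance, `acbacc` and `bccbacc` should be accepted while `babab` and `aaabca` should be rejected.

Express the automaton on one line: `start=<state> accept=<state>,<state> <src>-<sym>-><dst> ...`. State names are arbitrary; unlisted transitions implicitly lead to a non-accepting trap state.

Track how much of `bacc` has been matched so far: state S0 is no progress, S4 is the absorbing accept state reached once `bacc` has occurred. Intermediate states record partial matches; on a mismatch, fall back to the longest reusable overlap.
5 states suffice.
        a   b   c  
>  S0   S0  S1  S0 
   S1   S2  S1  S0 
   S2   S0  S1  S3 
   S3   S0  S1  S4 
 * S4   S4  S4  S4 
(> = start, * = accepting)

start=S0 accept=S4 S0-a->S0 S0-b->S1 S0-c->S0 S1-a->S2 S1-b->S1 S1-c->S0 S2-a->S0 S2-b->S1 S2-c->S3 S3-a->S0 S3-b->S1 S3-c->S4 S4-a->S4 S4-b->S4 S4-c->S4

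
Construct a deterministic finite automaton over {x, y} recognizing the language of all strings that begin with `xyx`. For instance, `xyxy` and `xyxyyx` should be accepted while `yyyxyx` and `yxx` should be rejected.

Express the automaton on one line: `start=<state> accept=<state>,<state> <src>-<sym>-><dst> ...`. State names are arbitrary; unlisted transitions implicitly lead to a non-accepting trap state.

start=s0 accept=s3 s0-x->s1 s0-y->s4 s1-x->s4 s1-y->s2 s2-x->s3 s2-y->s4 s3-x->s3 s3-y->s3 s4-x->s4 s4-y->s4

Check the first 3 symbols one by one: s0 through s2 record how many have matched `xyx` so far; any wrong symbol goes to the dead state s4. After all 3 match we enter the accepting sink s3.
5 states suffice.
        x   y  
>  s0   s1  s4 
   s1   s4  s2 
   s2   s3  s4 
 * s3   s3  s3 
   s4   s4  s4 
(> = start, * = accepting)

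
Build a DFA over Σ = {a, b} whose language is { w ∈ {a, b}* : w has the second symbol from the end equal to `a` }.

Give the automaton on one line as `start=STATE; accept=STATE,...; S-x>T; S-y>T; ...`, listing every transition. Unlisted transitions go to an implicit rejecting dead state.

Because acceptance depends on a position counted from the end, the machine has to buffer the most recent 2 symbols. Make each state the string of the last up-to-2 symbols read; on input `x` shift the window left and append `x`. Accept when the buffered window has length 2 and begins with `a`.
7 states suffice.
        a   b  
>  q0   q1  q2 
   q1   q3  q4 
   q2   q5  q6 
 * q3   q3  q4 
 * q4   q5  q6 
   q5   q3  q4 
   q6   q5  q6 
(> = start, * = accepting)

start=q0; accept=q3,q4; q0-a>q1; q0-b>q2; q1-a>q3; q1-b>q4; q2-a>q5; q2-b>q6; q3-a>q3; q3-b>q4; q4-a>q5; q4-b>q6; q5-a>q3; q5-b>q4; q6-a>q5; q6-b>q6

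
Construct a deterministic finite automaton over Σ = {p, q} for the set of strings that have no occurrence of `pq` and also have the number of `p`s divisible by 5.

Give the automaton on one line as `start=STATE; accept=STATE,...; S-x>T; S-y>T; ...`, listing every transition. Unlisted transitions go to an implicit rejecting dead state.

start=s0; accept=s0,s6; s0-p>s1; s0-q>s0; s1-p>s2; s1-q>s3; s2-p>s4; s2-q>s3; s3-p>s3; s3-q>s3; s4-p>s5; s4-q>s3; s5-p>s6; s5-q>s3; s6-p>s1; s6-q>s3

Run two small machines in parallel and take their product. The first has 3 states tracking partial matches of the forbidden pattern `pq`; the second has 5 states tracking the count of `p`s modulo 5. A product state is a pair (one from each), accepting exactly when both do. After merging equivalent states the machine shrinks.
7 states suffice.
        p   q  
>* s0   s1  s0 
   s1   s2  s3 
   s2   s4  s3 
   s3   s3  s3 
   s4   s5  s3 
   s5   s6  s3 
 * s6   s1  s3 
(> = start, * = accepting)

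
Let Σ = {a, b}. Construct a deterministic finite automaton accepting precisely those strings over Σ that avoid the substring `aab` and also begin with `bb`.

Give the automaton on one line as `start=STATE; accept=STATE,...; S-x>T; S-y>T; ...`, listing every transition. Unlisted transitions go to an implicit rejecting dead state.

Run two small machines in parallel and take their product. The first has 4 states tracking partial matches of the forbidden pattern `aab`; the second has 4 states tracking whether the input so far still matches the prefix `bb`. A product state is a pair (one from each), accepting exactly when both do.
A 10-state machine:
        a   b  
>  q0   q1  q2 
   q1   q3  q4 
   q2   q1  q5 
   q3   q3  q6 
   q4   q1  q4 
 * q5   q7  q5 
   q6   q6  q6 
 * q7   q8  q5 
 * q8   q8  q9 
   q9   q9  q9 
(> = start, * = accepting)

start=q0; accept=q5,q7,q8; q0-a>q1; q0-b>q2; q1-a>q3; q1-b>q4; q2-a>q1; q2-b>q5; q3-a>q3; q3-b>q6; q4-a>q1; q4-b>q4; q5-a>q7; q5-b>q5; q6-a>q6; q6-b>q6; q7-a>q8; q7-b>q5; q8-a>q8; q8-b>q9; q9-a>q9; q9-b>q9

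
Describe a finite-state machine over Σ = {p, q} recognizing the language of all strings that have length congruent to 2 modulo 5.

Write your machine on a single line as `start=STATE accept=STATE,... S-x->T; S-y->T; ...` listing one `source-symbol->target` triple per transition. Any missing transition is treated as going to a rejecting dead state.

Only the length mod 5 matters, so use a 5-cycle: from any state, every input symbol moves to the next state, wrapping S4 back to S0. Mark S2 accepting.
With 5 states:
        p   q  
>  S0   S1  S1 
   S1   S2  S2 
 * S2   S3  S3 
   S3   S4  S4 
   S4   S0  S0 
(> = start, * = accepting)

start=S0; accept=S2; S0-p->S1; S0-q->S1; S1-p->S2; S1-q->S2; S2-p->S3; S2-q->S3; S3-p->S4; S3-q->S4; S4-p->S0; S4-q->S0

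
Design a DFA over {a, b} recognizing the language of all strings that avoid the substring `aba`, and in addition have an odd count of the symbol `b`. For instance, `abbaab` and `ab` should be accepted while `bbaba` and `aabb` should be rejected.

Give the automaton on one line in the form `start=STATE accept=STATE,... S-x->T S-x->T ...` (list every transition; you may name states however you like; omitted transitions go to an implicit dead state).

start=S0 accept=S2,S3,S4 S0-a->S1 S0-b->S2 S1-a->S1 S1-b->S3 S2-a->S4 S2-b->S0 S3-a->S5 S3-b->S0 S4-a->S4 S4-b->S6 S5-a->S5 S5-b->S5 S6-a->S5 S6-b->S2

Build one automaton per condition and run them in lockstep. One (4 states) tracks partial matches of the forbidden pattern `aba`; the other (2 states) tracks the count of `b`s modulo 2. Each combined state is a pair, one component from each; accept when both components accept. Minimizing collapses redundant product states.
With 7 states:
        a   b  
>  S0   S1  S2 
   S1   S1  S3 
 * S2   S4  S0 
 * S3   S5  S0 
 * S4   S4  S6 
   S5   S5  S5 
   S6   S5  S2 
(> = start, * = accepting)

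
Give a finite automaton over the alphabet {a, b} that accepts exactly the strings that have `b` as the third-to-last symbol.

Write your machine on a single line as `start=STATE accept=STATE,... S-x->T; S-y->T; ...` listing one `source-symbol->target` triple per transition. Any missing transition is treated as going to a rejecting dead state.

start=q0; accept=q11,q12,q13,q14; q0-a->q1; q0-b->q2; q1-a->q3; q1-b->q4; q2-a->q5; q2-b->q6; q3-a->q7; q3-b->q8; q4-a->q9; q4-b->q10; q5-a->q11; q5-b->q12; q6-a->q13; q6-b->q14; q7-a->q7; q7-b->q8; q8-a->q9; q8-b->q10; q9-a->q11; q9-b->q12; q10-a->q13; q10-b->q14; q11-a->q7; q11-b->q8; q12-a->q9; q12-b->q10; q13-a->q11; q13-b->q12; q14-a->q13; q14-b->q14

Because acceptance depends on a position counted from the end, the machine has to buffer the most recent 3 symbols. Make each state the string of the last up-to-3 symbols read; on input `x` shift the window left and append `x`. Accept when the buffered window has length 3 and begins with `b`.
15 states suffice.
          a    b  
>  q0     q1   q2 
   q1     q3   q4 
   q2     q5   q6 
   q3     q7   q8 
   q4     q9  q10 
   q5    q11  q12 
   q6    q13  q14 
   q7     q7   q8 
   q8     q9  q10 
   q9    q11  q12 
   q10   q13  q14 
 * q11    q7   q8 
 * q12    q9  q10 
 * q13   q11  q12 
 * q14   q13  q14 
(> = start, * = accepting)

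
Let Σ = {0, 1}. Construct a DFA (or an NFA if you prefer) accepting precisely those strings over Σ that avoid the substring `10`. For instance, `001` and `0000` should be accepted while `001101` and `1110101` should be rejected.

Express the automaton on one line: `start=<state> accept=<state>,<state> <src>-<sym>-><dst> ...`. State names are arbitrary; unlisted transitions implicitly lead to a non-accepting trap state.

Track partial matches of the forbidden pattern `10`. State q2 is a dead state reached once `10` has occurred; every other state accepts. q0 means no part of `10` is currently matched.
With 3 states:
        0   1  
>* q0   q0  q1 
 * q1   q2  q1 
   q2   q2  q2 
(> = start, * = accepting)

start=q0 accept=q0,q1 q0-0->q0 q0-1->q1 q1-0->q2 q1-1->q1 q2-0->q2 q2-1->q2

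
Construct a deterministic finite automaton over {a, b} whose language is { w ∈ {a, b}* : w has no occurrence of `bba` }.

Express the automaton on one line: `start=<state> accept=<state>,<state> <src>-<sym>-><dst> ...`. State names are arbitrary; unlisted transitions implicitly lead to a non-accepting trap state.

start=S0 accept=S0,S1,S2 S0-a->S0 S0-b->S1 S1-a->S0 S1-b->S2 S2-a->S3 S2-b->S2 S3-a->S3 S3-b->S3

Track partial matches of the forbidden pattern `bba`. State S3 is a dead state reached once `bba` has occurred; every other state accepts. S0 means no part of `bba` is currently matched.
A 4-state machine:
        a   b  
>* S0   S0  S1 
 * S1   S0  S2 
 * S2   S3  S2 
   S3   S3  S3 
(> = start, * = accepting)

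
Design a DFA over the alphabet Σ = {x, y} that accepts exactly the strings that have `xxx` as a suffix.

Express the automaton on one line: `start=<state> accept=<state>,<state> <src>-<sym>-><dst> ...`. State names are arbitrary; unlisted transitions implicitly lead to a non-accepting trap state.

Let each state record the length of the longest suffix of the input read so far that is also a prefix of `xxx`. q1 means the last symbol is `x`; q2 means the last 2 symbols are `xx`; q3 means the last 3 symbols are `xxx`. Accept only at q3, where the string currently ends in `xxx`.
A 4-state machine:
        x   y  
>  q0   q1  q0 
   q1   q2  q0 
   q2   q3  q0 
 * q3   q3  q0 
(> = start, * = accepting)

start=q0 accept=q3 q0-x->q1 q0-y->q0 q1-x->q2 q1-y->q0 q2-x->q3 q2-y->q0 q3-x->q3 q3-y->q0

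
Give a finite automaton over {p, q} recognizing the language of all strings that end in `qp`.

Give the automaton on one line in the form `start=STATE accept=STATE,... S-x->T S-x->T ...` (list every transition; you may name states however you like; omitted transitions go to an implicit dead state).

start=A accept=C A-p->A A-q->B B-p->C B-q->B C-p->A C-q->B

Remember how much of `qp` the current input suffix matches. State A means no match yet; B means the last symbol is `q`; C means the last 2 symbols are `qp`. Only C accepts. On a mismatch, fall back to the longest proper suffix that is still a prefix of `qp`.
3 states suffice.
       p  q 
>  A   A  B 
   B   C  B 
 * C   A  B 
(> = start, * = accepting)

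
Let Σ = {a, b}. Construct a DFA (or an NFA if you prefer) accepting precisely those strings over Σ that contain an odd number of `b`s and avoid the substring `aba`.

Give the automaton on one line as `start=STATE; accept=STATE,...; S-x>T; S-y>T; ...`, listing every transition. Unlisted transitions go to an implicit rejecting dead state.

Build one automaton per condition and run them in lockstep. The first has 2 states tracking the count of `b`s modulo 2; the second has 4 states tracking partial matches of the forbidden pattern `aba`. A product state is a pair (one from each), accepting exactly when both do. Minimizing collapses redundant product states.
A 7-state machine:
        a   b  
>  s0   s1  s2 
   s1   s1  s3 
 * s2   s4  s0 
 * s3   s5  s0 
 * s4   s4  s6 
   s5   s5  s5 
   s6   s5  s2 
(> = start, * = accepting)

start=s0; accept=s2,s3,s4; s0-a>s1; s0-b>s2; s1-a>s1; s1-b>s3; s2-a>s4; s2-b>s0; s3-a>s5; s3-b>s0; s4-a>s4; s4-b>s6; s5-a>s5; s5-b>s5; s6-a>s5; s6-b>s2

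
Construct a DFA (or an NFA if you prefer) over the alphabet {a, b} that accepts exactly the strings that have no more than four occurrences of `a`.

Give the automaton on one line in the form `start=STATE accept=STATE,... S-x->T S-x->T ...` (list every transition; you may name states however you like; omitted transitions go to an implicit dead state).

Only the number of `a`s matters, and only up to 5. Make a chain q0 → q1 → q2 → q3 → q4 → q5 advanced by each `a` (with q5 absorbing); every other symbol self-loops. The accepting set is {q0, q1, q2, q3, q4}.
        a   b  
>* q0   q1  q0 
 * q1   q2  q1 
 * q2   q3  q2 
 * q3   q4  q3 
 * q4   q5  q4 
   q5   q5  q5 
(> = start, * = accepting)

start=q0 accept=q0,q1,q2,q3,q4 q0-a->q1 q0-b->q0 q1-a->q2 q1-b->q1 q2-a->q3 q2-b->q2 q3-a->q4 q3-b->q3 q4-a->q5 q4-b->q4 q5-a->q5 q5-b->q5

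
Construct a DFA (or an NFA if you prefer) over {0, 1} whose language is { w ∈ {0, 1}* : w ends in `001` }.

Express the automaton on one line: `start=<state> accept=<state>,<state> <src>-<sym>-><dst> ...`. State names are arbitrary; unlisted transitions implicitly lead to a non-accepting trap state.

Let each state record the length of the longest suffix of the input read so far that is also a prefix of `001`. s1 means the last symbol is `0`; s2 means the last 2 symbols are `00`; s3 means the last 3 symbols are `001`. Accept only at s3, where the string currently ends in `001`.
4 states suffice.
        0   1  
>  s0   s1  s0 
   s1   s2  s0 
   s2   s2  s3 
 * s3   s1  s0 
(> = start, * = accepting)

start=s0 accept=s3 s0-0->s1 s0-1->s0 s1-0->s2 s1-1->s0 s2-0->s2 s2-1->s3 s3-0->s1 s3-1->s0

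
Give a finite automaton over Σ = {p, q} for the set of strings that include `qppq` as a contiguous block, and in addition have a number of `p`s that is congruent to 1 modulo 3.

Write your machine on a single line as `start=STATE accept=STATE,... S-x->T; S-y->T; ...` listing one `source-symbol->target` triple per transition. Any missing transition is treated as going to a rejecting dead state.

Handle the two conditions separately and then intersect. The first has 5 states tracking whether and how much of `qppq` has been seen; the second has 3 states tracking the count of `p`s modulo 3. A product state is a pair (one from each), accepting exactly when both do.
A 15-state machine:
          p    q  
>  S0     S1   S2 
   S1     S3   S4 
   S2     S5   S2 
   S3     S0   S6 
   S4     S7   S4 
   S5     S8   S4 
   S6     S9   S6 
   S7    S10   S6 
   S8     S0  S11 
   S9    S12   S2 
   S10    S1  S13 
   S11   S13  S11 
   S12    S3  S14 
   S13   S14  S13 
 * S14   S11  S14 
(> = start, * = accepting)

start=S0; accept=S14; S0-p->S1; S0-q->S2; S1-p->S3; S1-q->S4; S2-p->S5; S2-q->S2; S3-p->S0; S3-q->S6; S4-p->S7; S4-q->S4; S5-p->S8; S5-q->S4; S6-p->S9; S6-q->S6; S7-p->S10; S7-q->S6; S8-p->S0; S8-q->S11; S9-p->S12; S9-q->S2; S10-p->S1; S10-q->S13; S11-p->S13; S11-q->S11; S12-p->S3; S12-q->S14; S13-p->S14; S13-q->S13; S14-p->S11; S14-q->S14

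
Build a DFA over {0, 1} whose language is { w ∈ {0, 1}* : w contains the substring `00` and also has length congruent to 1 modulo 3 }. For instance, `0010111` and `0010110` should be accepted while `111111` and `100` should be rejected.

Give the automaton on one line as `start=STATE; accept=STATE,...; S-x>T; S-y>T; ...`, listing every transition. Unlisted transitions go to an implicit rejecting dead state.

start=A; accept=I; A-0>B; A-1>C; B-0>D; B-1>E; C-0>F; C-1>E; D-0>G; D-1>G; E-0>H; E-1>A; F-0>G; F-1>A; G-0>I; G-1>I; H-0>I; H-1>C; I-0>D; I-1>D

Handle the two conditions separately and then intersect. One (3 states) tracks whether and how much of `00` has been seen; the other (3 states) tracks the input length modulo 3. Each combined state is a pair, one component from each; accept when both components accept.
       0  1 
>  A   B  C 
   B   D  E 
   C   F  E 
   D   G  G 
   E   H  A 
   F   G  A 
   G   I  I 
   H   I  C 
 * I   D  D 
(> = start, * = accepting)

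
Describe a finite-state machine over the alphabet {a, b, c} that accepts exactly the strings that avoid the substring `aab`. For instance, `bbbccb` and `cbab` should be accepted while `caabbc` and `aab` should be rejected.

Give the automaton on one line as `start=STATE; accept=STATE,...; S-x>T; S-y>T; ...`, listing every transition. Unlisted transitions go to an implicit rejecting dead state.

Track partial matches of the forbidden pattern `aab`. State q3 is a dead state reached once `aab` has occurred; every other state accepts. q0 means no part of `aab` is currently matched.
A 4-state machine:
        a   b   c  
>* q0   q1  q0  q0 
 * q1   q2  q0  q0 
 * q2   q2  q3  q0 
   q3   q3  q3  q3 
(> = start, * = accepting)

start=q0; accept=q0,q1,q2; q0-a>q1; q0-b>q0; q0-c>q0; q1-a>q2; q1-b>q0; q1-c>q0; q2-a>q2; q2-b>q3; q2-c>q0; q3-a>q3; q3-b>q3; q3-c>q3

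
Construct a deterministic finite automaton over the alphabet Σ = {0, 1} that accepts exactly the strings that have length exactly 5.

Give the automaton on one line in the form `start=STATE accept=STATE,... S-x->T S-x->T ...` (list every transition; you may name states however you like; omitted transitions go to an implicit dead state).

We only need to distinguish lengths 0, 1, …, 5, and '>5'. Chain q0 → q1 → q2 → q3 → q4 → q5 → q6 on every symbol, with q6 looping. Accepting states: {q5}.
        0   1  
>  q0   q1  q1 
   q1   q2  q2 
   q2   q3  q3 
   q3   q4  q4 
   q4   q5  q5 
 * q5   q6  q6 
   q6   q6  q6 
(> = start, * = accepting)

start=q0 accept=q5 q0-0->q1 q0-1->q1 q1-0->q2 q1-1->q2 q2-0->q3 q2-1->q3 q3-0->q4 q3-1->q4 q4-0->q5 q4-1->q5 q5-0->q6 q5-1->q6 q6-0->q6 q6-1->q6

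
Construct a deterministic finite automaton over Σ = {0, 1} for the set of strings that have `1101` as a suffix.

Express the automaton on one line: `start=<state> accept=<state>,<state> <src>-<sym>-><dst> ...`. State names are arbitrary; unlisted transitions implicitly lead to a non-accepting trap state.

Let each state record the length of the longest suffix of the input read so far that is also a prefix of `1101`. s1 means the last symbol is `1`; s2 means the last 2 symbols are `11`; s3 means the last 3 symbols are `110`; s4 means the last 4 symbols are `1101`. Accept only at s4, where the string currently ends in `1101`.
With 5 states:
        0   1  
>  s0   s0  s1 
   s1   s0  s2 
   s2   s3  s2 
   s3   s0  s4 
 * s4   s0  s2 
(> = start, * = accepting)

start=s0 accept=s4 s0-0->s0 s0-1->s1 s1-0->s0 s1-1->s2 s2-0->s3 s2-1->s2 s3-0->s0 s3-1->s4 s4-0->s0 s4-1->s2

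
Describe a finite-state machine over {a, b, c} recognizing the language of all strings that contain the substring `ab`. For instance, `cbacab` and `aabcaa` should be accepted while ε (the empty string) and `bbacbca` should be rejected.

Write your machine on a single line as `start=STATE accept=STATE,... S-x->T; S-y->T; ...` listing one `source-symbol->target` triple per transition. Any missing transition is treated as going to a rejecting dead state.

States S0..S1 record the length of the longest prefix of `ab` that matches the current input suffix. Reaching S2 means `ab` has been seen, and we stay there forever. Accept from S2.
With 3 states:
        a   b   c  
>  S0   S1  S0  S0 
   S1   S1  S2  S0 
 * S2   S2  S2  S2 
(> = start, * = accepting)

start=S0; accept=S2; S0-a->S1; S0-b->S0; S0-c->S0; S1-a->S1; S1-b->S2; S1-c->S0; S2-a->S2; S2-b->S2; S2-c->S2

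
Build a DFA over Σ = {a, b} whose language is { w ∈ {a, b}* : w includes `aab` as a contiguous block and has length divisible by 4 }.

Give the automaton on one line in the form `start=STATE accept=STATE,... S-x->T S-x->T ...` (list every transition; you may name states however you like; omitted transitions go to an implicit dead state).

Handle the two conditions separately and then intersect. One (4 states) tracks whether and how much of `aab` has been seen; the other (4 states) tracks the input length modulo 4. Each combined state is a pair, one component from each; accept when both components accept.
With 16 states:
          a    b  
>  q0     q1   q2 
   q1     q3   q4 
   q2     q5   q4 
   q3     q6   q7 
   q4     q8   q9 
   q5     q6   q9 
   q6    q10  q11 
   q7    q11  q11 
   q8    q10   q0 
   q9    q12   q0 
   q10   q13  q14 
 * q11   q14  q14 
   q12   q13   q2 
   q13    q3  q15 
   q14   q15  q15 
   q15    q7   q7 
(> = start, * = accepting)

start=q0 accept=q11 q0-a->q1 q0-b->q2 q1-a->q3 q1-b->q4 q2-a->q5 q2-b->q4 q3-a->q6 q3-b->q7 q4-a->q8 q4-b->q9 q5-a->q6 q5-b->q9 q6-a->q10 q6-b->q11 q7-a->q11 q7-b->q11 q8-a->q10 q8-b->q0 q9-a->q12 q9-b->q0 q10-a->q13 q10-b->q14 q11-a->q14 q11-b->q14 q12-a->q13 q12-b->q2 q13-a->q3 q13-b->q15 q14-a->q15 q14-b->q15 q15-a->q7 q15-b->q7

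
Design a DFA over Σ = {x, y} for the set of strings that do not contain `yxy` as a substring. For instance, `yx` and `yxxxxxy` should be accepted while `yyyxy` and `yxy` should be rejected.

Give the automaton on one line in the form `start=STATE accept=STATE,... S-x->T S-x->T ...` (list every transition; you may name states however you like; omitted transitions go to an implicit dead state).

start=A accept=A,B,C A-x->A A-y->B B-x->C B-y->B C-x->A C-y->D D-x->D D-y->D

This is the complement of 'contains `yxy`'. Use the same substring-matching states — A through D holding how much of `yxy` has just been matched — but flip the accepting set: everything except the trap D accepts.
4 states suffice.
       x  y 
>* A   A  B 
 * B   C  B 
 * C   A  D 
   D   D  D 
(> = start, * = accepting)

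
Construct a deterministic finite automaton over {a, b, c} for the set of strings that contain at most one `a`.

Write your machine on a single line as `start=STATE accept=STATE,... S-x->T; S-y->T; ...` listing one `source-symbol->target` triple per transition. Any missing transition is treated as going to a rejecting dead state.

start=q0; accept=q0,q1; q0-a->q1; q0-b->q0; q0-c->q0; q1-a->q2; q1-b->q1; q1-c->q1; q2-a->q2; q2-b->q2; q2-c->q2

Count `a`s, saturating at 2: state q0 means no `a` yet, q1 means one `a` seen, q2 means more than one. Each `a` increments (capped at q2); other symbols loop. Accept from {q0, q1}.
3 states suffice.
        a   b   c  
>* q0   q1  q0  q0 
 * q1   q2  q1  q1 
   q2   q2  q2  q2 
(> = start, * = accepting)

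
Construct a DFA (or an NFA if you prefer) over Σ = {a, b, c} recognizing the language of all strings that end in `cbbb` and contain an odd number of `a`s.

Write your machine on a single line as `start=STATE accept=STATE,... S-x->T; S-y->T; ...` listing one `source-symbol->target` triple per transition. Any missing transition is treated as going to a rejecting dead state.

Run two small machines in parallel and take their product. The first has 5 states tracking how much of the suffix `cbbb` has currently been matched; the second has 2 states tracking the count of `a`s modulo 2. A product state is a pair (one from each), accepting exactly when both do. After merging equivalent states the machine shrinks.
6 states suffice.
        a   b   c  
>  q0   q1  q0  q0 
   q1   q0  q1  q2 
   q2   q0  q3  q2 
   q3   q0  q4  q2 
   q4   q0  q5  q2 
 * q5   q0  q1  q2 
(> = start, * = accepting)

start=q0; accept=q5; q0-a->q1; q0-b->q0; q0-c->q0; q1-a->q0; q1-b->q1; q1-c->q2; q2-a->q0; q2-b->q3; q2-c->q2; q3-a->q0; q3-b->q4; q3-c->q2; q4-a->q0; q4-b->q5; q4-c->q2; q5-a->q0; q5-b->q1; q5-c->q2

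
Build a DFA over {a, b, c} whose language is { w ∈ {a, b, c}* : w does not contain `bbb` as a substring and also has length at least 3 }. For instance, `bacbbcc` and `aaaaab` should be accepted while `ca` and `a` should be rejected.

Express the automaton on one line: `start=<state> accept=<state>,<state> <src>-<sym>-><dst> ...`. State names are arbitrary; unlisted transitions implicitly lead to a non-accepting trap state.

start=S0 accept=S6,S7,S8 S0-a->S1 S0-b->S2 S0-c->S1 S1-a->S3 S1-b->S4 S1-c->S3 S2-a->S3 S2-b->S5 S2-c->S3 S3-a->S6 S3-b->S7 S3-c->S6 S4-a->S6 S4-b->S8 S4-c->S6 S5-a->S6 S5-b->S9 S5-c->S6 S6-a->S6 S6-b->S7 S6-c->S6 S7-a->S6 S7-b->S8 S7-c->S6 S8-a->S6 S8-b->S9 S8-c->S6 S9-a->S9 S9-b->S9 S9-c->S9

Build one automaton per condition and run them in lockstep. One (4 states) tracks partial matches of the forbidden pattern `bbb`; the other (5 states) tracks the input length, saturating at 4. Each combined state is a pair, one component from each; accept when both components accept. After merging equivalent states the machine shrinks.
10 states suffice.
        a   b   c  
>  S0   S1  S2  S1 
   S1   S3  S4  S3 
   S2   S3  S5  S3 
   S3   S6  S7  S6 
   S4   S6  S8  S6 
   S5   S6  S9  S6 
 * S6   S6  S7  S6 
 * S7   S6  S8  S6 
 * S8   S6  S9  S6 
   S9   S9  S9  S9 
(> = start, * = accepting)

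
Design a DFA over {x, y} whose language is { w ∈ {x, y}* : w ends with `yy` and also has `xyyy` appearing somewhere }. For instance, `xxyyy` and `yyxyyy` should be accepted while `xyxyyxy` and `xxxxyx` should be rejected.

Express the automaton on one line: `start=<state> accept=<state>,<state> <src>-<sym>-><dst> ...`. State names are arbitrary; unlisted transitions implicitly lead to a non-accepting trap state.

start=A accept=E A-x->B A-y->A B-x->B B-y->C C-x->B C-y->D D-x->B D-y->E E-x->F E-y->E F-x->F F-y->G G-x->F G-y->E

Build one automaton per condition and run them in lockstep. One (3 states) tracks how much of the suffix `yy` has currently been matched; the other (5 states) tracks whether and how much of `xyyy` has been seen. Each combined state is a pair, one component from each; accept when both components accept. Equivalent product states are then merged.
A 7-state machine:
       x  y 
>  A   B  A 
   B   B  C 
   C   B  D 
   D   B  E 
 * E   F  E 
   F   F  G 
   G   F  E 
(> = start, * = accepting)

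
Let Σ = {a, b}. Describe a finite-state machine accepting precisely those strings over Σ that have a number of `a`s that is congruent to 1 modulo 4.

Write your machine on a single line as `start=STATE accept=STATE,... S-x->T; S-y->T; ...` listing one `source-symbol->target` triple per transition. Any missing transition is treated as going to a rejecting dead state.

Keep the running count of `a`s modulo 4: each `a` advances along the cycle q0 → q1 → q2 → q3 → q0 while other symbols loop. Accept at q1.
A 4-state machine:
        a   b  
>  q0   q1  q0 
 * q1   q2  q1 
   q2   q3  q2 
   q3   q0  q3 
(> = start, * = accepting)

start=q0; accept=q1; q0-a->q1; q0-b->q0; q1-a->q2; q1-b->q1; q2-a->q3; q2-b->q2; q3-a->q0; q3-b->q3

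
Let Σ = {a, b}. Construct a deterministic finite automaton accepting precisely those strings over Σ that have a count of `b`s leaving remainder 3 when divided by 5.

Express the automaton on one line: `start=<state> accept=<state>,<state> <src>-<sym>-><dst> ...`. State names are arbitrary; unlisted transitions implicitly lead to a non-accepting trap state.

start=S0 accept=S3 S0-a->S0 S0-b->S1 S1-a->S1 S1-b->S2 S2-a->S2 S2-b->S3 S3-a->S3 S3-b->S4 S4-a->S4 S4-b->S0

The only thing that matters is how many `b`s have appeared, reduced mod 5. Use one state per residue: S0 for 0, …, S4 for 4. Reading `b` moves to the next residue; anything else stays put. S3 is accepting.
With 5 states:
        a   b  
>  S0   S0  S1 
   S1   S1  S2 
   S2   S2  S3 
 * S3   S3  S4 
   S4   S4  S0 
(> = start, * = accepting)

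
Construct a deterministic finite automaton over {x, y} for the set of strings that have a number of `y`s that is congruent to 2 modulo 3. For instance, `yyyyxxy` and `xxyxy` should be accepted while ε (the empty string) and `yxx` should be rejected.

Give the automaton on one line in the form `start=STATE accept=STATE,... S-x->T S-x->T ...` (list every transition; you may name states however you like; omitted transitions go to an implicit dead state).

The only thing that matters is how many `y`s have appeared, reduced mod 3. Use one state per residue: q0 for 0, …, q2 for 2. Reading `y` moves to the next residue; anything else stays put. q2 is accepting.
A 3-state machine:
        x   y  
>  q0   q0  q1 
   q1   q1  q2 
 * q2   q2  q0 
(> = start, * = accepting)

start=q0 accept=q2 q0-x->q0 q0-y->q1 q1-x->q1 q1-y->q2 q2-x->q2 q2-y->q0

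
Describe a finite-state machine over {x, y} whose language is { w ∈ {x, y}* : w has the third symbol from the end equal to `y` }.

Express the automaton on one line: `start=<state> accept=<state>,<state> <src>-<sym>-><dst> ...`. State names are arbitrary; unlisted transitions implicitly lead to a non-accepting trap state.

A DFA must remember the last 3 symbols (since which symbol is third-to-last isn't known until the input ends). Use one state per possible window of the last ≤3 symbols; accept from those whose window starts with `y`.
With 15 states:
          x    y  
>  q0     q1   q2 
   q1     q3   q4 
   q2     q5   q6 
   q3     q7   q8 
   q4     q9  q10 
   q5    q11  q12 
   q6    q13  q14 
   q7     q7   q8 
   q8     q9  q10 
   q9    q11  q12 
   q10   q13  q14 
 * q11    q7   q8 
 * q12    q9  q10 
 * q13   q11  q12 
 * q14   q13  q14 
(> = start, * = accepting)

start=q0 accept=q11,q12,q13,q14 q0-x->q1 q0-y->q2 q1-x->q3 q1-y->q4 q2-x->q5 q2-y->q6 q3-x->q7 q3-y->q8 q4-x->q9 q4-y->q10 q5-x->q11 q5-y->q12 q6-x->q13 q6-y->q14 q7-x->q7 q7-y->q8 q8-x->q9 q8-y->q10 q9-x->q11 q9-y->q12 q10-x->q13 q10-y->q14 q11-x->q7 q11-y->q8 q12-x->q9 q12-y->q10 q13-x->q11 q13-y->q12 q14-x->q13 q14-y->q14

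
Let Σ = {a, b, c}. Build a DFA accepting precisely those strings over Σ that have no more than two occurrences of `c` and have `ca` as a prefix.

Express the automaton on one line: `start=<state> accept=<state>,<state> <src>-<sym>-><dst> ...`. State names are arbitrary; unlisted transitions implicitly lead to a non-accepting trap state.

Handle the two conditions separately and then intersect. The first has 4 states tracking the count of `c`s, saturating at 3; the second has 4 states tracking whether the input so far still matches the prefix `ca`. A product state is a pair (one from each), accepting exactly when both do.
A 9-state machine:
        a   b   c  
>  q0   q1  q1  q2 
   q1   q1  q1  q3 
   q2   q4  q3  q5 
   q3   q3  q3  q5 
 * q4   q4  q4  q6 
   q5   q5  q5  q7 
 * q6   q6  q6  q8 
   q7   q7  q7  q7 
   q8   q8  q8  q8 
(> = start, * = accepting)

start=q0 accept=q4,q6 q0-a->q1 q0-b->q1 q0-c->q2 q1-a->q1 q1-b->q1 q1-c->q3 q2-a->q4 q2-b->q3 q2-c->q5 q3-a->q3 q3-b->q3 q3-c->q5 q4-a->q4 q4-b->q4 q4-c->q6 q5-a->q5 q5-b->q5 q5-c->q7 q6-a->q6 q6-b->q6 q6-c->q8 q7-a->q7 q7-b->q7 q7-c->q7 q8-a->q8 q8-b->q8 q8-c->q8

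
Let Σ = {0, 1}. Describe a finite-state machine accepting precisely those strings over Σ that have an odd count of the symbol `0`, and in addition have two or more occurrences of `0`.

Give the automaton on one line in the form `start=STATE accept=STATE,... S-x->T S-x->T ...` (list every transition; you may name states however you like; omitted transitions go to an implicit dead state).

Handle the two conditions separately and then intersect. The first has 2 states tracking the count of `0`s modulo 2; the second has 4 states tracking the count of `0`s, saturating at 3. A product state is a pair (one from each), accepting exactly when both do. Equivalent product states are then merged.
With 4 states:
        0   1  
>  q0   q1  q0 
   q1   q2  q1 
   q2   q3  q2 
 * q3   q2  q3 
(> = start, * = accepting)

start=q0 accept=q3 q0-0->q1 q0-1->q0 q1-0->q2 q1-1->q1 q2-0->q3 q2-1->q2 q3-0->q2 q3-1->q3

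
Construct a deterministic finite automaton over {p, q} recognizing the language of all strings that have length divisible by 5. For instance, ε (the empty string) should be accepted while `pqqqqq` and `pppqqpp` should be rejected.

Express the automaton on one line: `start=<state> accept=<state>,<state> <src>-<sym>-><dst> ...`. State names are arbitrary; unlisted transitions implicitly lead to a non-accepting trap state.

Count input length modulo 5: every symbol advances one step around the cycle S0 → S1 → S2 → S3 → S4 → S0. Accept at S0.
A 5-state machine:
        p   q  
>* S0   S1  S1 
   S1   S2  S2 
   S2   S3  S3 
   S3   S4  S4 
   S4   S0  S0 
(> = start, * = accepting)

start=S0 accept=S0 S0-p->S1 S0-q->S1 S1-p->S2 S1-q->S2 S2-p->S3 S2-q->S3 S3-p->S4 S3-q->S4 S4-p->S0 S4-q->S0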